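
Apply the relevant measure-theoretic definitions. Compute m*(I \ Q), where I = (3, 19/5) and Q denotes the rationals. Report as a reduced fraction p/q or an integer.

The interval I = (3, 19/5) has m(I) = 19/5 - 3 = 4/5 (endpoints are measure-zero, so open/closed/half-open agree). Write I = (I cap Q) u (I \ Q). The rationals in I are countable, so m*(I cap Q) = 0 (cover each rational by intervals whose total length is arbitrarily small). By countable subadditivity m*(I) <= m*(I cap Q) + m*(I \ Q), hence m*(I \ Q) >= m(I) = 4/5. The reverse inequality m*(I \ Q) <= m*(I) = 4/5 is trivial since (I \ Q) is a subset of I. Therefore m*(I \ Q) = 4/5.

4/5


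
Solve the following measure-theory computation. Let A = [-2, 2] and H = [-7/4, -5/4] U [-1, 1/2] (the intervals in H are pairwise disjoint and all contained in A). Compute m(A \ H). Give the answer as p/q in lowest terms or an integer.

The ambient interval has length m(A) = 2 - (-2) = 4.
Since the holes are disjoint and sit inside A, by finite additivity
  m(H) = sum_i (b_i - a_i), and m(A \ H) = m(A) - m(H).
Computing the hole measures:
  m(H_1) = -5/4 - (-7/4) = 1/2.
  m(H_2) = 1/2 - (-1) = 3/2.
Summed: m(H) = 1/2 + 3/2 = 2.
So m(A \ H) = 4 - 2 = 2.

2


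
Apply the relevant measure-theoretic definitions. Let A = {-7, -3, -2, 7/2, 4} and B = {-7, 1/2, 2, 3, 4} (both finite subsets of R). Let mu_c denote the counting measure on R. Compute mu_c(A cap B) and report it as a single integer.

Counting measure on a finite set equals cardinality. mu_c(A cap B) = |A cap B| (elements appearing in both).
Enumerating the elements of A that also lie in B gives 2 element(s).
So mu_c(A cap B) = 2.

2


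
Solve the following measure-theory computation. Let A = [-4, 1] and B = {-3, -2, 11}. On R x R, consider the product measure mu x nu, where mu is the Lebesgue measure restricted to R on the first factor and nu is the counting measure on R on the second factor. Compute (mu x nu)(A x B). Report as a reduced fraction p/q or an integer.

For a measurable rectangle A x B, the product measure satisfies
  (mu x nu)(A x B) = mu(A) * nu(B).
  mu(A) = 5.
  nu(B) = 3.
  (mu x nu)(A x B) = 5 * 3 = 15.

15


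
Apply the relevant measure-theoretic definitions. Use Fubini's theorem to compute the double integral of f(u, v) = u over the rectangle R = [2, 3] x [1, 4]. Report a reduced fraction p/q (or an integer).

f(u, v) is a tensor product of a function of u and a function of v, and both factors are bounded continuous (hence Lebesgue integrable) on the rectangle, so Fubini's theorem applies:
  integral_R f d(m x m) = (integral_a1^b1 u du) * (integral_a2^b2 1 dv).
Inner integral in u: integral_{2}^{3} u du = (3^2 - 2^2)/2
  = 5/2.
Inner integral in v: integral_{1}^{4} 1 dv = (4^1 - 1^1)/1
  = 3.
Product: (5/2) * (3) = 15/2.

15/2


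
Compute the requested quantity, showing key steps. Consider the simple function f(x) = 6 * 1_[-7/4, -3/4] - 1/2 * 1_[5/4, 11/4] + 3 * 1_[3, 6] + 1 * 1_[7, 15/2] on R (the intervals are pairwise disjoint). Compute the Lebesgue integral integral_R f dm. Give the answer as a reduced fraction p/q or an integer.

For a simple function f = sum_i c_i * 1_{A_i} with disjoint A_i,
  integral f dm = sum_i c_i * m(A_i).
Lengths of the A_i:
  m(A_1) = -3/4 - (-7/4) = 1.
  m(A_2) = 11/4 - 5/4 = 3/2.
  m(A_3) = 6 - 3 = 3.
  m(A_4) = 15/2 - 7 = 1/2.
Contributions c_i * m(A_i):
  (6) * (1) = 6.
  (-1/2) * (3/2) = -3/4.
  (3) * (3) = 9.
  (1) * (1/2) = 1/2.
Total: 6 - 3/4 + 9 + 1/2 = 59/4.

59/4


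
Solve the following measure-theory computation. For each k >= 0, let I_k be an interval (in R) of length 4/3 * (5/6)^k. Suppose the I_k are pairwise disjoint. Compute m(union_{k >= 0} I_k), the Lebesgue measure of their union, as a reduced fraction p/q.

By countable additivity of the Lebesgue measure on pairwise disjoint measurable sets,
  m(union_{k >= 0} I_k) = sum_{k >= 0} m(I_k) = sum_{k >= 0} a * r^k,
  with a = 4/3 and r = 5/6.
Since 0 < r = 5/6 < 1, the geometric series converges:
  sum_{k >= 0} a * r^k = a / (1 - r).
  = 4/3 / (1 - 5/6)
  = 4/3 / (1/6)
  = 8.

8


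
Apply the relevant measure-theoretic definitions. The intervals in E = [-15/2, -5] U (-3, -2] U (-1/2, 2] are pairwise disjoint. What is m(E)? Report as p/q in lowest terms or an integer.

For pairwise disjoint intervals, m(union_i I_i) = sum_i m(I_i),
and m is invariant under swapping open/closed endpoints (single points have measure 0).
So m(E) = sum_i (b_i - a_i).
  I_1 has length -5 - (-15/2) = 5/2.
  I_2 has length -2 - (-3) = 1.
  I_3 has length 2 - (-1/2) = 5/2.
Summing:
  m(E) = 5/2 + 1 + 5/2 = 6.

6


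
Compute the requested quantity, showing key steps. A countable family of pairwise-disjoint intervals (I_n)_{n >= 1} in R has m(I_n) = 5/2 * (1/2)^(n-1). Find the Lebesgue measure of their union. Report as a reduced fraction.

By countable additivity of the Lebesgue measure on pairwise disjoint measurable sets,
  m(union_{n >= 1} I_n) = sum_{n >= 1} m(I_n) = sum_{n >= 1} a * r^(n-1),
  with a = 5/2 and r = 1/2.
Since 0 < r = 1/2 < 1, the geometric series converges:
  sum_{n >= 1} a * r^(n-1) = a / (1 - r).
  = 5/2 / (1 - 1/2)
  = 5/2 / (1/2)
  = 5.

5


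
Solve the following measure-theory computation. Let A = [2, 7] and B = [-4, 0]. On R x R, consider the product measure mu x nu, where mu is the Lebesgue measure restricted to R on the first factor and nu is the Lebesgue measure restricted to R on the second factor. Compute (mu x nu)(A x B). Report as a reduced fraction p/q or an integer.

For a measurable rectangle A x B, the product measure satisfies
  (mu x nu)(A x B) = mu(A) * nu(B).
  mu(A) = 5.
  nu(B) = 4.
  (mu x nu)(A x B) = 5 * 4 = 20.

20


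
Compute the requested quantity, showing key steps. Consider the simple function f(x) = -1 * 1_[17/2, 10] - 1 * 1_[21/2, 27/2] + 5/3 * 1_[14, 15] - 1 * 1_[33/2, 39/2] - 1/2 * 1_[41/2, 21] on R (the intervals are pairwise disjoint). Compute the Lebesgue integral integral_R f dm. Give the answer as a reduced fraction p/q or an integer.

For a simple function f = sum_i c_i * 1_{A_i} with disjoint A_i,
  integral f dm = sum_i c_i * m(A_i).
Lengths of the A_i:
  m(A_1) = 10 - 17/2 = 3/2.
  m(A_2) = 27/2 - 21/2 = 3.
  m(A_3) = 15 - 14 = 1.
  m(A_4) = 39/2 - 33/2 = 3.
  m(A_5) = 21 - 41/2 = 1/2.
Contributions c_i * m(A_i):
  (-1) * (3/2) = -3/2.
  (-1) * (3) = -3.
  (5/3) * (1) = 5/3.
  (-1) * (3) = -3.
  (-1/2) * (1/2) = -1/4.
Total: -3/2 - 3 + 5/3 - 3 - 1/4 = -73/12.

-73/12


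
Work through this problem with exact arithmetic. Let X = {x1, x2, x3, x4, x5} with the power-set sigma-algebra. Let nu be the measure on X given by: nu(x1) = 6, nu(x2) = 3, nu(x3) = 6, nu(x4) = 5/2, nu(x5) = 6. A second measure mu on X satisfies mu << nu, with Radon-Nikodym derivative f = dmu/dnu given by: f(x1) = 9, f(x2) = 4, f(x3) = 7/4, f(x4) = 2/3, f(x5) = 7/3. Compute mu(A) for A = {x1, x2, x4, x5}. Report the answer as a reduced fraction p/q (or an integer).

By the defining property of the Radon-Nikodym derivative, for every measurable set A,
  mu(A) = integral_A f dnu.
Since nu is a discrete measure concentrated on the atoms of X, the integral over A reduces to the sum
  mu(A) = sum_{x in A} f(x) * nu({x}).
Computing each term:
  x1: f(x1) * nu(x1) = 9 * 6 = 54.
  x2: f(x2) * nu(x2) = 4 * 3 = 12.
  x4: f(x4) * nu(x4) = 2/3 * 5/2 = 5/3.
  x5: f(x5) * nu(x5) = 7/3 * 6 = 14.
Summing: mu(A) = 54 + 12 + 5/3 + 14 = 245/3.

245/3


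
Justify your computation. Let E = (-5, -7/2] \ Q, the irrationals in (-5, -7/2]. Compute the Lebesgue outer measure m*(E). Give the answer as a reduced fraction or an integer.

The interval I = (-5, -7/2] has m(I) = -7/2 - (-5) = 3/2 (endpoints are measure-zero, so open/closed/half-open agree). Write I = (I cap Q) u (I \ Q). The rationals in I are countable, so m*(I cap Q) = 0 (cover each rational by intervals whose total length is arbitrarily small). By countable subadditivity m*(I) <= m*(I cap Q) + m*(I \ Q), hence m*(I \ Q) >= m(I) = 3/2. The reverse inequality m*(I \ Q) <= m*(I) = 3/2 is trivial since (I \ Q) is a subset of I. Therefore m*(I \ Q) = 3/2.

3/2


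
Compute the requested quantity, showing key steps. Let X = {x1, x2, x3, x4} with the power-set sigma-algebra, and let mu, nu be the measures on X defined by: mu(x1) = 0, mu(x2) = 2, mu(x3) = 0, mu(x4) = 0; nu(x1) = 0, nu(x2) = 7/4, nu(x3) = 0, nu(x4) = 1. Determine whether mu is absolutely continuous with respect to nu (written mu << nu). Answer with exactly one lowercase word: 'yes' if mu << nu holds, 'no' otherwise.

mu << nu means: every nu-null measurable set is also mu-null; equivalently, for every atom x, if nu({x}) = 0 then mu({x}) = 0.
Checking each atom:
  x1: nu = 0, mu = 0 -> consistent with mu << nu.
  x2: nu = 7/4 > 0 -> no constraint.
  x3: nu = 0, mu = 0 -> consistent with mu << nu.
  x4: nu = 1 > 0 -> no constraint.
No atom violates the condition. Therefore mu << nu.

yes


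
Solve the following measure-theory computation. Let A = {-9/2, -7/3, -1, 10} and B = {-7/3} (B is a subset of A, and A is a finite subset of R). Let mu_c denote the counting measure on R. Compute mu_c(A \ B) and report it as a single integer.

Counting measure assigns mu_c(E) = |E| (number of elements) when E is finite. For B subset A, A \ B is the set of elements of A not in B, so |A \ B| = |A| - |B|.
|A| = 4, |B| = 1, so mu_c(A \ B) = 4 - 1 = 3.

3


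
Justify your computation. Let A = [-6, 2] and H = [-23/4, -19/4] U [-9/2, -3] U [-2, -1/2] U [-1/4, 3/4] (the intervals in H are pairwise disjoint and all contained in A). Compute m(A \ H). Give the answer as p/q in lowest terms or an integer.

The ambient interval has length m(A) = 2 - (-6) = 8.
Since the holes are disjoint and sit inside A, by finite additivity
  m(H) = sum_i (b_i - a_i), and m(A \ H) = m(A) - m(H).
Computing the hole measures:
  m(H_1) = -19/4 - (-23/4) = 1.
  m(H_2) = -3 - (-9/2) = 3/2.
  m(H_3) = -1/2 - (-2) = 3/2.
  m(H_4) = 3/4 - (-1/4) = 1.
Summed: m(H) = 1 + 3/2 + 3/2 + 1 = 5.
So m(A \ H) = 8 - 5 = 3.

3


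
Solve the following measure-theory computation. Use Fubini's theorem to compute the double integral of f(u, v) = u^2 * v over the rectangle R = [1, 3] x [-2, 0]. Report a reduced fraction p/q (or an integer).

f(u, v) is a tensor product of a function of u and a function of v, and both factors are bounded continuous (hence Lebesgue integrable) on the rectangle, so Fubini's theorem applies:
  integral_R f d(m x m) = (integral_a1^b1 u^2 du) * (integral_a2^b2 v dv).
Inner integral in u: integral_{1}^{3} u^2 du = (3^3 - 1^3)/3
  = 26/3.
Inner integral in v: integral_{-2}^{0} v dv = (0^2 - (-2)^2)/2
  = -2.
Product: (26/3) * (-2) = -52/3.

-52/3


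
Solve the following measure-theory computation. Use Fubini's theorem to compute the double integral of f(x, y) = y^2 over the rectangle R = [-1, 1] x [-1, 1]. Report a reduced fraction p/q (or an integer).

f(x, y) is a tensor product of a function of x and a function of y, and both factors are bounded continuous (hence Lebesgue integrable) on the rectangle, so Fubini's theorem applies:
  integral_R f d(m x m) = (integral_a1^b1 1 dx) * (integral_a2^b2 y^2 dy).
Inner integral in x: integral_{-1}^{1} 1 dx = (1^1 - (-1)^1)/1
  = 2.
Inner integral in y: integral_{-1}^{1} y^2 dy = (1^3 - (-1)^3)/3
  = 2/3.
Product: (2) * (2/3) = 4/3.

4/3


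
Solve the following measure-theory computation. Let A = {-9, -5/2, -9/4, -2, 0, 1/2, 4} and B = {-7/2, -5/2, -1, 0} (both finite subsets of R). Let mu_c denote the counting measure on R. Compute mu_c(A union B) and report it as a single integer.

Counting measure on a finite set equals cardinality. By inclusion-exclusion, |A union B| = |A| + |B| - |A cap B|.
|A| = 7, |B| = 4, |A cap B| = 2.
So mu_c(A union B) = 7 + 4 - 2 = 9.

9


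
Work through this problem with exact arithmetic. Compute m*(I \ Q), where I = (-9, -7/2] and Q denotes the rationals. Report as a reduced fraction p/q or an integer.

The interval I = (-9, -7/2] has m(I) = -7/2 - (-9) = 11/2 (endpoints are measure-zero, so open/closed/half-open agree). Write I = (I cap Q) u (I \ Q). The rationals in I are countable, so m*(I cap Q) = 0 (cover each rational by intervals whose total length is arbitrarily small). By countable subadditivity m*(I) <= m*(I cap Q) + m*(I \ Q), hence m*(I \ Q) >= m(I) = 11/2. The reverse inequality m*(I \ Q) <= m*(I) = 11/2 is trivial since (I \ Q) is a subset of I. Therefore m*(I \ Q) = 11/2.

11/2


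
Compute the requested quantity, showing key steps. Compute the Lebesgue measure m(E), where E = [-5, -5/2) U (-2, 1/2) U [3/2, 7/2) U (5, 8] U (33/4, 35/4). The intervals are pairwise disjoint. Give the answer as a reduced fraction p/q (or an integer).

For pairwise disjoint intervals, m(union_i I_i) = sum_i m(I_i),
and m is invariant under swapping open/closed endpoints (single points have measure 0).
So m(E) = sum_i (b_i - a_i).
  I_1 has length -5/2 - (-5) = 5/2.
  I_2 has length 1/2 - (-2) = 5/2.
  I_3 has length 7/2 - 3/2 = 2.
  I_4 has length 8 - 5 = 3.
  I_5 has length 35/4 - 33/4 = 1/2.
Summing:
  m(E) = 5/2 + 5/2 + 2 + 3 + 1/2 = 21/2.

21/2


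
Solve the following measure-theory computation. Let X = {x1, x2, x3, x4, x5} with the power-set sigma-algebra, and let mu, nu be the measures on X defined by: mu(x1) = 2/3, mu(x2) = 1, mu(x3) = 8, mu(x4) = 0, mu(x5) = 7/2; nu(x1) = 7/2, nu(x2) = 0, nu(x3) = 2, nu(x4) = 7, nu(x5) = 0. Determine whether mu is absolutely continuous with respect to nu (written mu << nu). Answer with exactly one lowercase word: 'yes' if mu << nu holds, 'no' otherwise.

mu << nu means: every nu-null measurable set is also mu-null; equivalently, for every atom x, if nu({x}) = 0 then mu({x}) = 0.
Checking each atom:
  x1: nu = 7/2 > 0 -> no constraint.
  x2: nu = 0, mu = 1 > 0 -> violates mu << nu.
  x3: nu = 2 > 0 -> no constraint.
  x4: nu = 7 > 0 -> no constraint.
  x5: nu = 0, mu = 7/2 > 0 -> violates mu << nu.
The atom(s) x2, x5 violate the condition (nu = 0 but mu > 0). Therefore mu is NOT absolutely continuous w.r.t. nu.

no


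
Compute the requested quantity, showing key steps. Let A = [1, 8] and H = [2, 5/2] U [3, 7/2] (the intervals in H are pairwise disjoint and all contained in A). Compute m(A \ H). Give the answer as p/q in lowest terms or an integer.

The ambient interval has length m(A) = 8 - 1 = 7.
Since the holes are disjoint and sit inside A, by finite additivity
  m(H) = sum_i (b_i - a_i), and m(A \ H) = m(A) - m(H).
Computing the hole measures:
  m(H_1) = 5/2 - 2 = 1/2.
  m(H_2) = 7/2 - 3 = 1/2.
Summed: m(H) = 1/2 + 1/2 = 1.
So m(A \ H) = 7 - 1 = 6.

6


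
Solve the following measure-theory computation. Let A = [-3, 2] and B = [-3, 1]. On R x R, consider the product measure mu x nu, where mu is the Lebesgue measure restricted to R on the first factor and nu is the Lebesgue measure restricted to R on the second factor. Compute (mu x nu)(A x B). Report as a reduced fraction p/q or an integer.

For a measurable rectangle A x B, the product measure satisfies
  (mu x nu)(A x B) = mu(A) * nu(B).
  mu(A) = 5.
  nu(B) = 4.
  (mu x nu)(A x B) = 5 * 4 = 20.

20


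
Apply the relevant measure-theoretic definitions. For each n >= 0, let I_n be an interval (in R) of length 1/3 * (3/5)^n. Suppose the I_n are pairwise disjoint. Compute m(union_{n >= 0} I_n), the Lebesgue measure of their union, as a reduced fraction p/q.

By countable additivity of the Lebesgue measure on pairwise disjoint measurable sets,
  m(union_{n >= 0} I_n) = sum_{n >= 0} m(I_n) = sum_{n >= 0} a * r^n,
  with a = 1/3 and r = 3/5.
Since 0 < r = 3/5 < 1, the geometric series converges:
  sum_{n >= 0} a * r^n = a / (1 - r).
  = 1/3 / (1 - 3/5)
  = 1/3 / (2/5)
  = 5/6.

5/6


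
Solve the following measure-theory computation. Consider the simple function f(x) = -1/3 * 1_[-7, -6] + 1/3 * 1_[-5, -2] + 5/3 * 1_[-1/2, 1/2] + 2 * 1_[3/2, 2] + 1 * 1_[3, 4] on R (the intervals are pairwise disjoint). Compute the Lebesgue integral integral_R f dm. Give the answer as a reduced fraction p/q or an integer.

For a simple function f = sum_i c_i * 1_{A_i} with disjoint A_i,
  integral f dm = sum_i c_i * m(A_i).
Lengths of the A_i:
  m(A_1) = -6 - (-7) = 1.
  m(A_2) = -2 - (-5) = 3.
  m(A_3) = 1/2 - (-1/2) = 1.
  m(A_4) = 2 - 3/2 = 1/2.
  m(A_5) = 4 - 3 = 1.
Contributions c_i * m(A_i):
  (-1/3) * (1) = -1/3.
  (1/3) * (3) = 1.
  (5/3) * (1) = 5/3.
  (2) * (1/2) = 1.
  (1) * (1) = 1.
Total: -1/3 + 1 + 5/3 + 1 + 1 = 13/3.

13/3


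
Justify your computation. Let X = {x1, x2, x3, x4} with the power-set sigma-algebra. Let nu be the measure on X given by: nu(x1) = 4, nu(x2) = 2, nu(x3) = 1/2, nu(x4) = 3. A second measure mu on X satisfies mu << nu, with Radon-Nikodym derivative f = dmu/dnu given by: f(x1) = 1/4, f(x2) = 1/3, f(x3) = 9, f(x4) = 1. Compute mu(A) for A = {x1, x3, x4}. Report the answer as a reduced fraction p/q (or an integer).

By the defining property of the Radon-Nikodym derivative, for every measurable set A,
  mu(A) = integral_A f dnu.
Since nu is a discrete measure concentrated on the atoms of X, the integral over A reduces to the sum
  mu(A) = sum_{x in A} f(x) * nu({x}).
Computing each term:
  x1: f(x1) * nu(x1) = 1/4 * 4 = 1.
  x3: f(x3) * nu(x3) = 9 * 1/2 = 9/2.
  x4: f(x4) * nu(x4) = 1 * 3 = 3.
Summing: mu(A) = 1 + 9/2 + 3 = 17/2.

17/2


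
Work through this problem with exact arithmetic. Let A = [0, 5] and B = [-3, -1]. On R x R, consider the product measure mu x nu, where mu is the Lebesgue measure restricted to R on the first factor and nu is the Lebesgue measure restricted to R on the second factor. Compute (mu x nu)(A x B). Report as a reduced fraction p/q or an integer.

For a measurable rectangle A x B, the product measure satisfies
  (mu x nu)(A x B) = mu(A) * nu(B).
  mu(A) = 5.
  nu(B) = 2.
  (mu x nu)(A x B) = 5 * 2 = 10.

10


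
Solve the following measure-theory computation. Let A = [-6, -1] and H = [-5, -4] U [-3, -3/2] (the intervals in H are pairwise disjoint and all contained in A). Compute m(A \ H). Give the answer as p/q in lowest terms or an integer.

The ambient interval has length m(A) = -1 - (-6) = 5.
Since the holes are disjoint and sit inside A, by finite additivity
  m(H) = sum_i (b_i - a_i), and m(A \ H) = m(A) - m(H).
Computing the hole measures:
  m(H_1) = -4 - (-5) = 1.
  m(H_2) = -3/2 - (-3) = 3/2.
Summed: m(H) = 1 + 3/2 = 5/2.
So m(A \ H) = 5 - 5/2 = 5/2.

5/2


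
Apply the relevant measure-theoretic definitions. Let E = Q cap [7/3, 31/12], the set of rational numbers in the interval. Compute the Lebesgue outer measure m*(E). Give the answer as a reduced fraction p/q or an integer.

E = Q cap [7/3, 31/12] is a subset of Q, which is countable. Enumerate Q = {q_1, q_2, ...}; for any eps > 0, cover q_k by the open interval (q_k - eps/2^(k+1), q_k + eps/2^(k+1)), of length eps/2^k. The total cover length is sum_{k>=1} eps/2^k = eps. Hence m*(E) <= m*(Q) <= eps for every eps > 0, and since outer measure is non-negative, m*(E) = 0.

0


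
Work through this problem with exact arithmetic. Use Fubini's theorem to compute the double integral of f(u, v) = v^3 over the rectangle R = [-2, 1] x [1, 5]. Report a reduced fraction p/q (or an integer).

f(u, v) is a tensor product of a function of u and a function of v, and both factors are bounded continuous (hence Lebesgue integrable) on the rectangle, so Fubini's theorem applies:
  integral_R f d(m x m) = (integral_a1^b1 1 du) * (integral_a2^b2 v^3 dv).
Inner integral in u: integral_{-2}^{1} 1 du = (1^1 - (-2)^1)/1
  = 3.
Inner integral in v: integral_{1}^{5} v^3 dv = (5^4 - 1^4)/4
  = 156.
Product: (3) * (156) = 468.

468


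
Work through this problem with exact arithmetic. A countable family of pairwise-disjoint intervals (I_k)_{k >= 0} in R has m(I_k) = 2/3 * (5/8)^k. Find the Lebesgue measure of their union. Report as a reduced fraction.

By countable additivity of the Lebesgue measure on pairwise disjoint measurable sets,
  m(union_{k >= 0} I_k) = sum_{k >= 0} m(I_k) = sum_{k >= 0} a * r^k,
  with a = 2/3 and r = 5/8.
Since 0 < r = 5/8 < 1, the geometric series converges:
  sum_{k >= 0} a * r^k = a / (1 - r).
  = 2/3 / (1 - 5/8)
  = 2/3 / (3/8)
  = 16/9.

16/9


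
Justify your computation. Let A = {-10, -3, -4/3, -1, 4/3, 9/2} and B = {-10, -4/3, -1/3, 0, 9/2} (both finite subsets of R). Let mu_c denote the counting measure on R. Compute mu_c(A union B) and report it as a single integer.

Counting measure on a finite set equals cardinality. By inclusion-exclusion, |A union B| = |A| + |B| - |A cap B|.
|A| = 6, |B| = 5, |A cap B| = 3.
So mu_c(A union B) = 6 + 5 - 3 = 8.

8


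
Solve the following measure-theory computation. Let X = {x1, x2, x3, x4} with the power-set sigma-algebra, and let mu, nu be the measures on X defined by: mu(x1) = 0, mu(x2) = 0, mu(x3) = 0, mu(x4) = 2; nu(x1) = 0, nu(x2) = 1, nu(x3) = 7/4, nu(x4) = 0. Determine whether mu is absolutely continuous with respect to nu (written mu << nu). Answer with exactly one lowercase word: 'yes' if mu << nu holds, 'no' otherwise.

mu << nu means: every nu-null measurable set is also mu-null; equivalently, for every atom x, if nu({x}) = 0 then mu({x}) = 0.
Checking each atom:
  x1: nu = 0, mu = 0 -> consistent with mu << nu.
  x2: nu = 1 > 0 -> no constraint.
  x3: nu = 7/4 > 0 -> no constraint.
  x4: nu = 0, mu = 2 > 0 -> violates mu << nu.
The atom(s) x4 violate the condition (nu = 0 but mu > 0). Therefore mu is NOT absolutely continuous w.r.t. nu.

no


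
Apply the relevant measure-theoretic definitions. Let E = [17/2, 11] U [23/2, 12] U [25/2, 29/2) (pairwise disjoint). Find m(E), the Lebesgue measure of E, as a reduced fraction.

For pairwise disjoint intervals, m(union_i I_i) = sum_i m(I_i),
and m is invariant under swapping open/closed endpoints (single points have measure 0).
So m(E) = sum_i (b_i - a_i).
  I_1 has length 11 - 17/2 = 5/2.
  I_2 has length 12 - 23/2 = 1/2.
  I_3 has length 29/2 - 25/2 = 2.
Summing:
  m(E) = 5/2 + 1/2 + 2 = 5.

5


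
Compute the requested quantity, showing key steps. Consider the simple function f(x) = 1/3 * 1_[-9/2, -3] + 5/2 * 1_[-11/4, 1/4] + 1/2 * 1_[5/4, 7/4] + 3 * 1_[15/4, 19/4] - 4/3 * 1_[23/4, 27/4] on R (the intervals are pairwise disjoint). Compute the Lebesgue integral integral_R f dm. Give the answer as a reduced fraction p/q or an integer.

For a simple function f = sum_i c_i * 1_{A_i} with disjoint A_i,
  integral f dm = sum_i c_i * m(A_i).
Lengths of the A_i:
  m(A_1) = -3 - (-9/2) = 3/2.
  m(A_2) = 1/4 - (-11/4) = 3.
  m(A_3) = 7/4 - 5/4 = 1/2.
  m(A_4) = 19/4 - 15/4 = 1.
  m(A_5) = 27/4 - 23/4 = 1.
Contributions c_i * m(A_i):
  (1/3) * (3/2) = 1/2.
  (5/2) * (3) = 15/2.
  (1/2) * (1/2) = 1/4.
  (3) * (1) = 3.
  (-4/3) * (1) = -4/3.
Total: 1/2 + 15/2 + 1/4 + 3 - 4/3 = 119/12.

119/12


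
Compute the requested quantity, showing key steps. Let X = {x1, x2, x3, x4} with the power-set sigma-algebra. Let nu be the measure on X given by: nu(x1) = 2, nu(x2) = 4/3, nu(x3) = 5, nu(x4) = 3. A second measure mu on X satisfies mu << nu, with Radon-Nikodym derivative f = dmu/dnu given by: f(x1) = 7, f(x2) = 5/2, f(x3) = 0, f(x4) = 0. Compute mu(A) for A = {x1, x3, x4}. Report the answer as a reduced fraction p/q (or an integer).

By the defining property of the Radon-Nikodym derivative, for every measurable set A,
  mu(A) = integral_A f dnu.
Since nu is a discrete measure concentrated on the atoms of X, the integral over A reduces to the sum
  mu(A) = sum_{x in A} f(x) * nu({x}).
Computing each term:
  x1: f(x1) * nu(x1) = 7 * 2 = 14.
  x3: f(x3) * nu(x3) = 0 * 5 = 0.
  x4: f(x4) * nu(x4) = 0 * 3 = 0.
Summing: mu(A) = 14 + 0 + 0 = 14.

14


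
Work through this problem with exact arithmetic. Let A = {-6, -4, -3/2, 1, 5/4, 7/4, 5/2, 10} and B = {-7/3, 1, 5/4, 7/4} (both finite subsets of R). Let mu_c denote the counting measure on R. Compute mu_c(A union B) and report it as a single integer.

Counting measure on a finite set equals cardinality. By inclusion-exclusion, |A union B| = |A| + |B| - |A cap B|.
|A| = 8, |B| = 4, |A cap B| = 3.
So mu_c(A union B) = 8 + 4 - 3 = 9.

9


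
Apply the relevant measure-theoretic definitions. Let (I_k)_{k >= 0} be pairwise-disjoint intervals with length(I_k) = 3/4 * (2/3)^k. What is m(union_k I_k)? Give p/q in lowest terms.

By countable additivity of the Lebesgue measure on pairwise disjoint measurable sets,
  m(union_{k >= 0} I_k) = sum_{k >= 0} m(I_k) = sum_{k >= 0} a * r^k,
  with a = 3/4 and r = 2/3.
Since 0 < r = 2/3 < 1, the geometric series converges:
  sum_{k >= 0} a * r^k = a / (1 - r).
  = 3/4 / (1 - 2/3)
  = 3/4 / (1/3)
  = 9/4.

9/4


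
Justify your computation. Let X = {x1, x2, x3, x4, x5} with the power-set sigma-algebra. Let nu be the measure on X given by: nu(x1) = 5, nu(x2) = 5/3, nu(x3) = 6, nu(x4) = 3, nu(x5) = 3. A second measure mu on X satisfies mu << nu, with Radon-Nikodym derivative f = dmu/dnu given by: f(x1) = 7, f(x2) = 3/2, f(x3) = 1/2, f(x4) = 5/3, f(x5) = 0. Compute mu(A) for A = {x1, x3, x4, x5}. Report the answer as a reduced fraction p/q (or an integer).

By the defining property of the Radon-Nikodym derivative, for every measurable set A,
  mu(A) = integral_A f dnu.
Since nu is a discrete measure concentrated on the atoms of X, the integral over A reduces to the sum
  mu(A) = sum_{x in A} f(x) * nu({x}).
Computing each term:
  x1: f(x1) * nu(x1) = 7 * 5 = 35.
  x3: f(x3) * nu(x3) = 1/2 * 6 = 3.
  x4: f(x4) * nu(x4) = 5/3 * 3 = 5.
  x5: f(x5) * nu(x5) = 0 * 3 = 0.
Summing: mu(A) = 35 + 3 + 5 + 0 = 43.

43


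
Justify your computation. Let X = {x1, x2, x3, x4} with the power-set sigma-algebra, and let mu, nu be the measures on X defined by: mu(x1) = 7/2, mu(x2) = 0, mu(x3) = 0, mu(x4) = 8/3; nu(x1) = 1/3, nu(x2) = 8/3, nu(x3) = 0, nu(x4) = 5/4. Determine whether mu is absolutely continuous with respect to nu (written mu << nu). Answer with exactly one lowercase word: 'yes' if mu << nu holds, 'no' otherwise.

mu << nu means: every nu-null measurable set is also mu-null; equivalently, for every atom x, if nu({x}) = 0 then mu({x}) = 0.
Checking each atom:
  x1: nu = 1/3 > 0 -> no constraint.
  x2: nu = 8/3 > 0 -> no constraint.
  x3: nu = 0, mu = 0 -> consistent with mu << nu.
  x4: nu = 5/4 > 0 -> no constraint.
No atom violates the condition. Therefore mu << nu.

yes


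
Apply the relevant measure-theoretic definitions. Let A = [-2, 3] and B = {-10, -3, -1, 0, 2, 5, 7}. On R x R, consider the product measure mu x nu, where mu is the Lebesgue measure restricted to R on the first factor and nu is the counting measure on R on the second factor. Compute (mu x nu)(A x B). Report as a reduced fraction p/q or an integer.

For a measurable rectangle A x B, the product measure satisfies
  (mu x nu)(A x B) = mu(A) * nu(B).
  mu(A) = 5.
  nu(B) = 7.
  (mu x nu)(A x B) = 5 * 7 = 35.

35


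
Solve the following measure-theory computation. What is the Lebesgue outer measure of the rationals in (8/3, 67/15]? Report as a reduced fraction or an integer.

E = Q cap (8/3, 67/15] is a subset of Q, which is countable. Enumerate Q = {q_1, q_2, ...}; for any eps > 0, cover q_k by the open interval (q_k - eps/2^(k+1), q_k + eps/2^(k+1)), of length eps/2^k. The total cover length is sum_{k>=1} eps/2^k = eps. Hence m*(E) <= m*(Q) <= eps for every eps > 0, and since outer measure is non-negative, m*(E) = 0.

0


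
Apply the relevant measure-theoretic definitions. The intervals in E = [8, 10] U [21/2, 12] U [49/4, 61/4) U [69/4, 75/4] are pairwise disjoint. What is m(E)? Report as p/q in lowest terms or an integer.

For pairwise disjoint intervals, m(union_i I_i) = sum_i m(I_i),
and m is invariant under swapping open/closed endpoints (single points have measure 0).
So m(E) = sum_i (b_i - a_i).
  I_1 has length 10 - 8 = 2.
  I_2 has length 12 - 21/2 = 3/2.
  I_3 has length 61/4 - 49/4 = 3.
  I_4 has length 75/4 - 69/4 = 3/2.
Summing:
  m(E) = 2 + 3/2 + 3 + 3/2 = 8.

8


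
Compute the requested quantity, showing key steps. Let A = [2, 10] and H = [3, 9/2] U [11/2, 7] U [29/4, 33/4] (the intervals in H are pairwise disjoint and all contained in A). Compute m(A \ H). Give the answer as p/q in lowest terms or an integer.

The ambient interval has length m(A) = 10 - 2 = 8.
Since the holes are disjoint and sit inside A, by finite additivity
  m(H) = sum_i (b_i - a_i), and m(A \ H) = m(A) - m(H).
Computing the hole measures:
  m(H_1) = 9/2 - 3 = 3/2.
  m(H_2) = 7 - 11/2 = 3/2.
  m(H_3) = 33/4 - 29/4 = 1.
Summed: m(H) = 3/2 + 3/2 + 1 = 4.
So m(A \ H) = 8 - 4 = 4.

4


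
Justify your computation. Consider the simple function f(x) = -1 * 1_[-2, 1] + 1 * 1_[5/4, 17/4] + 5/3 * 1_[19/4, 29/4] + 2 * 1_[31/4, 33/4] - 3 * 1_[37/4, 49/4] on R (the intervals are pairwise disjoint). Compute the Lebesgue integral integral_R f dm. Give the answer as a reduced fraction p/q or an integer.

For a simple function f = sum_i c_i * 1_{A_i} with disjoint A_i,
  integral f dm = sum_i c_i * m(A_i).
Lengths of the A_i:
  m(A_1) = 1 - (-2) = 3.
  m(A_2) = 17/4 - 5/4 = 3.
  m(A_3) = 29/4 - 19/4 = 5/2.
  m(A_4) = 33/4 - 31/4 = 1/2.
  m(A_5) = 49/4 - 37/4 = 3.
Contributions c_i * m(A_i):
  (-1) * (3) = -3.
  (1) * (3) = 3.
  (5/3) * (5/2) = 25/6.
  (2) * (1/2) = 1.
  (-3) * (3) = -9.
Total: -3 + 3 + 25/6 + 1 - 9 = -23/6.

-23/6


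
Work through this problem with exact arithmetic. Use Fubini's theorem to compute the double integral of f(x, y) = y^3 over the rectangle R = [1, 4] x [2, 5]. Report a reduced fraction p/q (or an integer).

f(x, y) is a tensor product of a function of x and a function of y, and both factors are bounded continuous (hence Lebesgue integrable) on the rectangle, so Fubini's theorem applies:
  integral_R f d(m x m) = (integral_a1^b1 1 dx) * (integral_a2^b2 y^3 dy).
Inner integral in x: integral_{1}^{4} 1 dx = (4^1 - 1^1)/1
  = 3.
Inner integral in y: integral_{2}^{5} y^3 dy = (5^4 - 2^4)/4
  = 609/4.
Product: (3) * (609/4) = 1827/4.

1827/4


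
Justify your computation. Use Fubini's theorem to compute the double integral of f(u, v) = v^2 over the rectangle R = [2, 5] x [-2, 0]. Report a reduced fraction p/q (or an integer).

f(u, v) is a tensor product of a function of u and a function of v, and both factors are bounded continuous (hence Lebesgue integrable) on the rectangle, so Fubini's theorem applies:
  integral_R f d(m x m) = (integral_a1^b1 1 du) * (integral_a2^b2 v^2 dv).
Inner integral in u: integral_{2}^{5} 1 du = (5^1 - 2^1)/1
  = 3.
Inner integral in v: integral_{-2}^{0} v^2 dv = (0^3 - (-2)^3)/3
  = 8/3.
Product: (3) * (8/3) = 8.

8


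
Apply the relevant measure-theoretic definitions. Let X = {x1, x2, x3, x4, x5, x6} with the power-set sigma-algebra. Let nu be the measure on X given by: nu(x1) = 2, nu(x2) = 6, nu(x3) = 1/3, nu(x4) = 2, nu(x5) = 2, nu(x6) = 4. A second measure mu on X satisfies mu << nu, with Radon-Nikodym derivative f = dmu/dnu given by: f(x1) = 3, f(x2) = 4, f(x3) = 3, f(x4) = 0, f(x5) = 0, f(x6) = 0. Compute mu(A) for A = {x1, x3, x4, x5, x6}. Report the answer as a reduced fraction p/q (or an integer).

By the defining property of the Radon-Nikodym derivative, for every measurable set A,
  mu(A) = integral_A f dnu.
Since nu is a discrete measure concentrated on the atoms of X, the integral over A reduces to the sum
  mu(A) = sum_{x in A} f(x) * nu({x}).
Computing each term:
  x1: f(x1) * nu(x1) = 3 * 2 = 6.
  x3: f(x3) * nu(x3) = 3 * 1/3 = 1.
  x4: f(x4) * nu(x4) = 0 * 2 = 0.
  x5: f(x5) * nu(x5) = 0 * 2 = 0.
  x6: f(x6) * nu(x6) = 0 * 4 = 0.
Summing: mu(A) = 6 + 1 + 0 + 0 + 0 = 7.

7


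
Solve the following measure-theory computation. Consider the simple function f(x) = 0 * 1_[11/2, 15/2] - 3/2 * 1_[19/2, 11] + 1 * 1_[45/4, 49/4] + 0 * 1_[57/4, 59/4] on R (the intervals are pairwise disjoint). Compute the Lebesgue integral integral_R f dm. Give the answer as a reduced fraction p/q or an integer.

For a simple function f = sum_i c_i * 1_{A_i} with disjoint A_i,
  integral f dm = sum_i c_i * m(A_i).
Lengths of the A_i:
  m(A_1) = 15/2 - 11/2 = 2.
  m(A_2) = 11 - 19/2 = 3/2.
  m(A_3) = 49/4 - 45/4 = 1.
  m(A_4) = 59/4 - 57/4 = 1/2.
Contributions c_i * m(A_i):
  (0) * (2) = 0.
  (-3/2) * (3/2) = -9/4.
  (1) * (1) = 1.
  (0) * (1/2) = 0.
Total: 0 - 9/4 + 1 + 0 = -5/4.

-5/4


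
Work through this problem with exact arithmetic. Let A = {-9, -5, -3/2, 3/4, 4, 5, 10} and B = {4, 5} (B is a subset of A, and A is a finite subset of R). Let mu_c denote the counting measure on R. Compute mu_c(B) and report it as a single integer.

Counting measure assigns mu_c(E) = |E| (number of elements) when E is finite.
B has 2 element(s), so mu_c(B) = 2.

2


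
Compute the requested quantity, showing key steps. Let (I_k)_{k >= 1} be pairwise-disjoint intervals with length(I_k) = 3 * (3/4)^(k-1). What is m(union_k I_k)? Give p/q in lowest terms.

By countable additivity of the Lebesgue measure on pairwise disjoint measurable sets,
  m(union_{k >= 1} I_k) = sum_{k >= 1} m(I_k) = sum_{k >= 1} a * r^(k-1),
  with a = 3 and r = 3/4.
Since 0 < r = 3/4 < 1, the geometric series converges:
  sum_{k >= 1} a * r^(k-1) = a / (1 - r).
  = 3 / (1 - 3/4)
  = 3 / (1/4)
  = 12.

12


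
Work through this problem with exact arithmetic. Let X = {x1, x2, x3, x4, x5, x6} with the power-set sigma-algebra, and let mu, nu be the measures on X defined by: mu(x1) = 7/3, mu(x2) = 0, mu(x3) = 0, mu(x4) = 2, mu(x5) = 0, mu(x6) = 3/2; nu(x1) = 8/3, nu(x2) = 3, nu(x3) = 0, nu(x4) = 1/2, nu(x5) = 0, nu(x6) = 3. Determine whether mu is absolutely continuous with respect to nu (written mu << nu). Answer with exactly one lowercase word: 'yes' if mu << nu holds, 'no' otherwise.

mu << nu means: every nu-null measurable set is also mu-null; equivalently, for every atom x, if nu({x}) = 0 then mu({x}) = 0.
Checking each atom:
  x1: nu = 8/3 > 0 -> no constraint.
  x2: nu = 3 > 0 -> no constraint.
  x3: nu = 0, mu = 0 -> consistent with mu << nu.
  x4: nu = 1/2 > 0 -> no constraint.
  x5: nu = 0, mu = 0 -> consistent with mu << nu.
  x6: nu = 3 > 0 -> no constraint.
No atom violates the condition. Therefore mu << nu.

yes


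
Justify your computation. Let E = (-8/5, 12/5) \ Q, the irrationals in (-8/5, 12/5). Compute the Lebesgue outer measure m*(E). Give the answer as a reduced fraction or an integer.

The interval I = (-8/5, 12/5) has m(I) = 12/5 - (-8/5) = 4 (endpoints are measure-zero, so open/closed/half-open agree). Write I = (I cap Q) u (I \ Q). The rationals in I are countable, so m*(I cap Q) = 0 (cover each rational by intervals whose total length is arbitrarily small). By countable subadditivity m*(I) <= m*(I cap Q) + m*(I \ Q), hence m*(I \ Q) >= m(I) = 4. The reverse inequality m*(I \ Q) <= m*(I) = 4 is trivial since (I \ Q) is a subset of I. Therefore m*(I \ Q) = 4.

4


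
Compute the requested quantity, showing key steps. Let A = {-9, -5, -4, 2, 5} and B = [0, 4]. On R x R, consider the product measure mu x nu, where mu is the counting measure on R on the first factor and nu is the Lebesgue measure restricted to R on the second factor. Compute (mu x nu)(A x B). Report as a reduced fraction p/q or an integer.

For a measurable rectangle A x B, the product measure satisfies
  (mu x nu)(A x B) = mu(A) * nu(B).
  mu(A) = 5.
  nu(B) = 4.
  (mu x nu)(A x B) = 5 * 4 = 20.

20


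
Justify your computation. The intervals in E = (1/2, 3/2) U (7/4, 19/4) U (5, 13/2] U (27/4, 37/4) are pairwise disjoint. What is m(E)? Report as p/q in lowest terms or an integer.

For pairwise disjoint intervals, m(union_i I_i) = sum_i m(I_i),
and m is invariant under swapping open/closed endpoints (single points have measure 0).
So m(E) = sum_i (b_i - a_i).
  I_1 has length 3/2 - 1/2 = 1.
  I_2 has length 19/4 - 7/4 = 3.
  I_3 has length 13/2 - 5 = 3/2.
  I_4 has length 37/4 - 27/4 = 5/2.
Summing:
  m(E) = 1 + 3 + 3/2 + 5/2 = 8.

8


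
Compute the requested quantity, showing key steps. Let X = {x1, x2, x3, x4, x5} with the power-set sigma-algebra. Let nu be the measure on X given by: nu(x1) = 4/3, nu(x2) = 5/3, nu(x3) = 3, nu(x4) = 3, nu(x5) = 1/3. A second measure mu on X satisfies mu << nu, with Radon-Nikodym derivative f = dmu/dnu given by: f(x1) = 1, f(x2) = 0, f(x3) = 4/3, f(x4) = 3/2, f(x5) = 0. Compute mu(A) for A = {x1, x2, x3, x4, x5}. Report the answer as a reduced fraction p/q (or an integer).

By the defining property of the Radon-Nikodym derivative, for every measurable set A,
  mu(A) = integral_A f dnu.
Since nu is a discrete measure concentrated on the atoms of X, the integral over A reduces to the sum
  mu(A) = sum_{x in A} f(x) * nu({x}).
Computing each term:
  x1: f(x1) * nu(x1) = 1 * 4/3 = 4/3.
  x2: f(x2) * nu(x2) = 0 * 5/3 = 0.
  x3: f(x3) * nu(x3) = 4/3 * 3 = 4.
  x4: f(x4) * nu(x4) = 3/2 * 3 = 9/2.
  x5: f(x5) * nu(x5) = 0 * 1/3 = 0.
Summing: mu(A) = 4/3 + 0 + 4 + 9/2 + 0 = 59/6.

59/6


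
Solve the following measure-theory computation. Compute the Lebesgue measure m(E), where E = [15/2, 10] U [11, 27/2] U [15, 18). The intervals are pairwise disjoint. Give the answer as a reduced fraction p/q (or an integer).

For pairwise disjoint intervals, m(union_i I_i) = sum_i m(I_i),
and m is invariant under swapping open/closed endpoints (single points have measure 0).
So m(E) = sum_i (b_i - a_i).
  I_1 has length 10 - 15/2 = 5/2.
  I_2 has length 27/2 - 11 = 5/2.
  I_3 has length 18 - 15 = 3.
Summing:
  m(E) = 5/2 + 5/2 + 3 = 8.

8


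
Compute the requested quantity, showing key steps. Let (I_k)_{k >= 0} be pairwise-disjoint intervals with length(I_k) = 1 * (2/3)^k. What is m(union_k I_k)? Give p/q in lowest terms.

By countable additivity of the Lebesgue measure on pairwise disjoint measurable sets,
  m(union_{k >= 0} I_k) = sum_{k >= 0} m(I_k) = sum_{k >= 0} a * r^k,
  with a = 1 and r = 2/3.
Since 0 < r = 2/3 < 1, the geometric series converges:
  sum_{k >= 0} a * r^k = a / (1 - r).
  = 1 / (1 - 2/3)
  = 1 / (1/3)
  = 3.

3


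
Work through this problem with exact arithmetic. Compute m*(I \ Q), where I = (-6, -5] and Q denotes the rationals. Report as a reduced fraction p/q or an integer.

The interval I = (-6, -5] has m(I) = -5 - (-6) = 1 (endpoints are measure-zero, so open/closed/half-open agree). Write I = (I cap Q) u (I \ Q). The rationals in I are countable, so m*(I cap Q) = 0 (cover each rational by intervals whose total length is arbitrarily small). By countable subadditivity m*(I) <= m*(I cap Q) + m*(I \ Q), hence m*(I \ Q) >= m(I) = 1. The reverse inequality m*(I \ Q) <= m*(I) = 1 is trivial since (I \ Q) is a subset of I. Therefore m*(I \ Q) = 1.

1


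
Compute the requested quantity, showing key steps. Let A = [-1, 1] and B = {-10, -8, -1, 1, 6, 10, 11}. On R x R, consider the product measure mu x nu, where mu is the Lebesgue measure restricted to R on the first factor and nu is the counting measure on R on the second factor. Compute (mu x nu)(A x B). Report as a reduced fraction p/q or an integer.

For a measurable rectangle A x B, the product measure satisfies
  (mu x nu)(A x B) = mu(A) * nu(B).
  mu(A) = 2.
  nu(B) = 7.
  (mu x nu)(A x B) = 2 * 7 = 14.

14


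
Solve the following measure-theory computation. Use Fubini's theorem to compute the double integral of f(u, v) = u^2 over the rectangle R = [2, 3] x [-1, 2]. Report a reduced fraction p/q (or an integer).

f(u, v) is a tensor product of a function of u and a function of v, and both factors are bounded continuous (hence Lebesgue integrable) on the rectangle, so Fubini's theorem applies:
  integral_R f d(m x m) = (integral_a1^b1 u^2 du) * (integral_a2^b2 1 dv).
Inner integral in u: integral_{2}^{3} u^2 du = (3^3 - 2^3)/3
  = 19/3.
Inner integral in v: integral_{-1}^{2} 1 dv = (2^1 - (-1)^1)/1
  = 3.
Product: (19/3) * (3) = 19.

19


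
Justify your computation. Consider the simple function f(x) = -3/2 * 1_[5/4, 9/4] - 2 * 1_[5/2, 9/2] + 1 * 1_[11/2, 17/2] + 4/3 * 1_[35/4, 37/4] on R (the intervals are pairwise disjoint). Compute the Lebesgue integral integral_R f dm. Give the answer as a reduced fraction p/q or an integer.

For a simple function f = sum_i c_i * 1_{A_i} with disjoint A_i,
  integral f dm = sum_i c_i * m(A_i).
Lengths of the A_i:
  m(A_1) = 9/4 - 5/4 = 1.
  m(A_2) = 9/2 - 5/2 = 2.
  m(A_3) = 17/2 - 11/2 = 3.
  m(A_4) = 37/4 - 35/4 = 1/2.
Contributions c_i * m(A_i):
  (-3/2) * (1) = -3/2.
  (-2) * (2) = -4.
  (1) * (3) = 3.
  (4/3) * (1/2) = 2/3.
Total: -3/2 - 4 + 3 + 2/3 = -11/6.

-11/6
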